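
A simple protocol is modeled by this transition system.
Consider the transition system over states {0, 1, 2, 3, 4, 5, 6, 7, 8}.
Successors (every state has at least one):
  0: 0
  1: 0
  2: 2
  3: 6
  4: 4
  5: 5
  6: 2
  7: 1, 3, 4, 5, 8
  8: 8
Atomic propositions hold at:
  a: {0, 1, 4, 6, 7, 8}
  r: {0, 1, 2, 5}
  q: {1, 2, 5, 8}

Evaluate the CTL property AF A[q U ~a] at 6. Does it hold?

Yes

Sat(~a) = {2, 3, 5}
A[q U ~a]: least fixpoint, start Z0 = Sat(~a) = {2, 3, 5}, add states in Sat(q) with every successor in Z. Already a fixed point.
Sat(A[q U ~a]) = {2, 3, 5}
AF A[q U ~a]: least fixpoint, start Z0 = {2, 3, 5}, add states with every successor in Z. Z1 = {2, 3, 5, 6}; fixed.
Sat(AF A[q U ~a]) = {2, 3, 5, 6}
6 ∈ Sat(AF A[q U ~a]) = {2, 3, 5, 6}, so the formula holds at 6.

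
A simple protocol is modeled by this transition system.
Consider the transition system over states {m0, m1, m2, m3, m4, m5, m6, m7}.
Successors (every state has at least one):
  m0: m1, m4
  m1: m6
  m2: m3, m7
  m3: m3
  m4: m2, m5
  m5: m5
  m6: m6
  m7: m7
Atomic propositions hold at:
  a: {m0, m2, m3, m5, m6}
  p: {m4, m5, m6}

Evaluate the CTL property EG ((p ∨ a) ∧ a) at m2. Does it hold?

Sat(p ∨ a) = {m0, m2, m3, m4, m5, m6}
Sat((p ∨ a) ∧ a) = {m0, m2, m3, m5, m6}
EG ((p ∨ a) ∧ a): greatest fixpoint, start Z0 = {m0, m2, m3, m5, m6}, keep only states in Sat with some successor in Z. Z1 = {m2, m3, m5, m6}; fixed.
Sat(EG ((p ∨ a) ∧ a)) = {m2, m3, m5, m6}
m2 ∈ Sat(EG ((p ∨ a) ∧ a)) = {m2, m3, m5, m6}, so the formula holds at m2.

Yes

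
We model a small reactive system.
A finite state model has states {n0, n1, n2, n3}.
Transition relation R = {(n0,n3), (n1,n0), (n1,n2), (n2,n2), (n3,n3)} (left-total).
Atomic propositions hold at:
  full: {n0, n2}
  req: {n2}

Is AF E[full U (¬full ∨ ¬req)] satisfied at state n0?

Sat(¬full) = {n1, n3}
Sat(¬req) = {n0, n1, n3}
Sat(¬full ∨ ¬req) = {n0, n1, n3}
E[full U (¬full ∨ ¬req)]: least fixpoint, start Z0 = Sat((¬full ∨ ¬req)) = {n0, n1, n3}, add states in Sat(full) with some successor in Z. Already a fixed point.
Sat(E[full U (¬full ∨ ¬req)]) = {n0, n1, n3}
AF E[full U (¬full ∨ ¬req)]: least fixpoint, start Z0 = {n0, n1, n3}, add states with every successor in Z. Already a fixed point.
Sat(AF E[full U (¬full ∨ ¬req)]) = {n0, n1, n3}
n0 ∈ Sat(AF E[full U (¬full ∨ ¬req)]) = {n0, n1, n3}, so the formula holds at n0.

Yes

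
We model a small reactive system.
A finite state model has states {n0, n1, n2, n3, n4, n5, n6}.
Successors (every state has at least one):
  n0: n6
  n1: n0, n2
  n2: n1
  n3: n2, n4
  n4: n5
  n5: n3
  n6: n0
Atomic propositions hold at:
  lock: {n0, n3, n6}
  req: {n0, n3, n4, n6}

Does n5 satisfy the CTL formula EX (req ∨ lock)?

Sat(req ∨ lock) = {n0, n3, n4, n6}
Sat(EX (req ∨ lock)) = {s : some successor in {n0, n3, n4, n6}} = {n0, n1, n3, n5, n6}
n5 ∈ Sat(EX (req ∨ lock)) = {n0, n1, n3, n5, n6}, so the formula holds at n5.

Yes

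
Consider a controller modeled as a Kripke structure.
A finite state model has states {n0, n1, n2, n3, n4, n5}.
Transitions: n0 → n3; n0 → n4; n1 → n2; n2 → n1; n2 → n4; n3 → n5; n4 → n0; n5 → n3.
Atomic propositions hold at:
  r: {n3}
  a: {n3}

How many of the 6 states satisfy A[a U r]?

1

A[a U r]: least fixpoint, start Z0 = Sat(r) = {n3}, add states in Sat(a) with every successor in Z. Already a fixed point.
Sat(A[a U r]) = {n3}
|Sat(A[a U r])| = |{n3}| = 1.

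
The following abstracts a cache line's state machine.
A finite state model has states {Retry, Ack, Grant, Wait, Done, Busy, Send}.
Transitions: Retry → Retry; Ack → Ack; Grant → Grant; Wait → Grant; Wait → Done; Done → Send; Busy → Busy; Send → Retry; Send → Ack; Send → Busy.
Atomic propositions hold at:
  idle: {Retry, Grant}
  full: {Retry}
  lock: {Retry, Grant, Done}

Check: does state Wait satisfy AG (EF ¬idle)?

No

Sat(¬idle) = {Ack, Wait, Done, Busy, Send}
EF ¬idle: least fixpoint, start Z0 = {Ack, Wait, Done, Busy, Send}, add states with some successor in Z. Already a fixed point.
Sat(EF ¬idle) = {Ack, Wait, Done, Busy, Send}
AG (EF ¬idle): greatest fixpoint, start Z0 = {Ack, Wait, Done, Busy, Send}, keep only states in Sat with every successor in Z. Z1 = {Ack, Done, Busy}; Z2 = {Ack, Busy}; fixed.
Sat(AG (EF ¬idle)) = {Ack, Busy}
Wait ∉ Sat(AG (EF ¬idle)) = {Ack, Busy}, so the formula does not hold at Wait.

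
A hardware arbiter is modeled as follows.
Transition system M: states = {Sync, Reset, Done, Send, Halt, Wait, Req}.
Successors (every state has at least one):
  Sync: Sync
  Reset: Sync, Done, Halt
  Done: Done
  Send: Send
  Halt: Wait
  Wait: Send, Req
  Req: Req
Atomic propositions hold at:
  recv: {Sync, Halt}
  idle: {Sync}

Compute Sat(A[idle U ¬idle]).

Sat(¬idle) = {Reset, Done, Send, Halt, Wait, Req}
A[idle U ¬idle]: least fixpoint, start Z0 = Sat(¬idle) = {Reset, Done, Send, Halt, Wait, Req}, add states in Sat(idle) with every successor in Z. Already a fixed point.
Sat(A[idle U ¬idle]) = {Reset, Done, Send, Halt, Wait, Req}

{Reset, Done, Send, Halt, Wait, Req}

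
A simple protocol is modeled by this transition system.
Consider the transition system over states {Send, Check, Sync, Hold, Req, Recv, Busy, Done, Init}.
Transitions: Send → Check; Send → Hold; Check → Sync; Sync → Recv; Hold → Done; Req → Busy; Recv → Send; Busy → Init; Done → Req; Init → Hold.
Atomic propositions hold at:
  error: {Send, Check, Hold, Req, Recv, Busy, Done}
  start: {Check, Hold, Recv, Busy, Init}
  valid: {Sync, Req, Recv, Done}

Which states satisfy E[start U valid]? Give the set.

{Check, Sync, Hold, Req, Recv, Busy, Done, Init}

E[start U valid]: least fixpoint, start Z0 = Sat(valid) = {Sync, Req, Recv, Done}, add states in Sat(start) with some successor in Z. Z1 = {Check, Sync, Hold, Req, Recv, Done}; Z2 = {Check, Sync, Hold, Req, Recv, Done, Init}; Z3 = {Check, Sync, Hold, Req, Recv, Busy, Done, Init}; fixed.
Sat(E[start U valid]) = {Check, Sync, Hold, Req, Recv, Busy, Done, Init}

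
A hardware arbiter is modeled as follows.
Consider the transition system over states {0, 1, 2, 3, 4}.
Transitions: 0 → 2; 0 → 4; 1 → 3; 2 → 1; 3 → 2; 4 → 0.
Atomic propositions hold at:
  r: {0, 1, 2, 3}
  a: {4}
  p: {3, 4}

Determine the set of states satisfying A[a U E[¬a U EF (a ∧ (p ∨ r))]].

{0, 4}

Sat(¬a) = {0, 1, 2, 3}
Sat(p ∨ r) = {0, 1, 2, 3, 4}
Sat(a ∧ (p ∨ r)) = {4}
EF (a ∧ (p ∨ r)): least fixpoint, start Z0 = {4}, add states with some successor in Z. Z1 = {0, 4}; fixed.
Sat(EF (a ∧ (p ∨ r))) = {0, 4}
E[¬a U EF (a ∧ (p ∨ r))]: least fixpoint, start Z0 = Sat(EF (a ∧ (p ∨ r))) = {0, 4}, add states in Sat(¬a) with some successor in Z. Already a fixed point.
Sat(E[¬a U EF (a ∧ (p ∨ r))]) = {0, 4}
A[a U E[¬a U EF (a ∧ (p ∨ r))]]: least fixpoint, start Z0 = Sat(E[¬a U EF (a ∧ (p ∨ r))]) = {0, 4}, add states in Sat(a) with every successor in Z. Already a fixed point.
Sat(A[a U E[¬a U EF (a ∧ (p ∨ r))]]) = {0, 4}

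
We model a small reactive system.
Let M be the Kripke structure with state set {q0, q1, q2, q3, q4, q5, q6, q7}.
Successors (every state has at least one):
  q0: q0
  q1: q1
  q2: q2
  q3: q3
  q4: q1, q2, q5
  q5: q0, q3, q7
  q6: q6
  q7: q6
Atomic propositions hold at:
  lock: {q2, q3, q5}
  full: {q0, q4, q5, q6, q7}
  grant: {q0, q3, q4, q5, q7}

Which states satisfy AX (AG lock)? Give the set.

AG lock: greatest fixpoint, start Z0 = {q2, q3, q5}, keep only states in Sat with every successor in Z. Z1 = {q2, q3}; fixed.
Sat(AG lock) = {q2, q3}
Sat(AX (AG lock)) = {s : every successor in {q2, q3}} = {q2, q3}

{q2, q3}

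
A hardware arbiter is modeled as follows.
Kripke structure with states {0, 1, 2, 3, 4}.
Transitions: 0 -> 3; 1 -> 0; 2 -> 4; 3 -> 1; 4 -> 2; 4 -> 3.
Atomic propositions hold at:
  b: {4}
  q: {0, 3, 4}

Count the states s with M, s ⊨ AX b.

1

Sat(AX b) = {s : every successor in {4}} = {2}
|Sat(AX b)| = |{2}| = 1.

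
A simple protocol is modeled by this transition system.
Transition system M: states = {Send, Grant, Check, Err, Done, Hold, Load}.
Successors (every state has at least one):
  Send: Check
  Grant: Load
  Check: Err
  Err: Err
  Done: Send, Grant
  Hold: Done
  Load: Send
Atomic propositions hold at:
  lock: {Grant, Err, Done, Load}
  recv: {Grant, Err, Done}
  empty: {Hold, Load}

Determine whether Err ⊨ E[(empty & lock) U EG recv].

Sat(empty & lock) = {Load}
EG recv: greatest fixpoint, start Z0 = {Grant, Err, Done}, keep only states in Sat with some successor in Z. Z1 = {Err, Done}; Z2 = {Err}; fixed.
Sat(EG recv) = {Err}
E[(empty & lock) U EG recv]: least fixpoint, start Z0 = Sat(EG recv) = {Err}, add states in Sat(empty & lock) with some successor in Z. Already a fixed point.
Sat(E[(empty & lock) U EG recv]) = {Err}
Err ∈ Sat(E[(empty & lock) U EG recv]) = {Err}, so the formula holds at Err.

Yes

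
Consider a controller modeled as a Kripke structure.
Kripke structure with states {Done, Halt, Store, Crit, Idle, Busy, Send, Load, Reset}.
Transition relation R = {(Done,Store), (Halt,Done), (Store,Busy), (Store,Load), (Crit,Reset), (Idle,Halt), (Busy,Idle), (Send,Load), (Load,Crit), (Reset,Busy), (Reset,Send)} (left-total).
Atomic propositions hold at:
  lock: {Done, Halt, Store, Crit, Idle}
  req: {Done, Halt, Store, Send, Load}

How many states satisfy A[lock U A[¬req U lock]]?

Sat(¬req) = {Crit, Idle, Busy, Reset}
A[¬req U lock]: least fixpoint, start Z0 = Sat(lock) = {Done, Halt, Store, Crit, Idle}, add states in Sat(¬req) with every successor in Z. Z1 = {Done, Halt, Store, Crit, Idle, Busy}; fixed.
Sat(A[¬req U lock]) = {Done, Halt, Store, Crit, Idle, Busy}
A[lock U A[¬req U lock]]: least fixpoint, start Z0 = Sat(A[¬req U lock]) = {Done, Halt, Store, Crit, Idle, Busy}, add states in Sat(lock) with every successor in Z. Already a fixed point.
Sat(A[lock U A[¬req U lock]]) = {Done, Halt, Store, Crit, Idle, Busy}
|Sat(A[lock U A[¬req U lock]])| = |{Done, Halt, Store, Crit, Idle, Busy}| = 6.

6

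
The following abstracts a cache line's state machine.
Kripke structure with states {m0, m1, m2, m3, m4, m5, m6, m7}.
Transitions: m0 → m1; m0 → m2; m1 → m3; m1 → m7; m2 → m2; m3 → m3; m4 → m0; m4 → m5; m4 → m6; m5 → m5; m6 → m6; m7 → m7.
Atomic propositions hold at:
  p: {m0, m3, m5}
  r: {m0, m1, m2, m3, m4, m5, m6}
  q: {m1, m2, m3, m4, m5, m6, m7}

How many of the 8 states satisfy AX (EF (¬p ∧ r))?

Sat(¬p) = {m1, m2, m4, m6, m7}
Sat(¬p ∧ r) = {m1, m2, m4, m6}
EF (¬p ∧ r): least fixpoint, start Z0 = {m1, m2, m4, m6}, add states with some successor in Z. Z1 = {m0, m1, m2, m4, m6}; fixed.
Sat(EF (¬p ∧ r)) = {m0, m1, m2, m4, m6}
Sat(AX (EF (¬p ∧ r))) = {s : every successor in {m0, m1, m2, m4, m6}} = {m0, m2, m6}
|Sat(AX (EF (¬p ∧ r)))| = |{m0, m2, m6}| = 3.

3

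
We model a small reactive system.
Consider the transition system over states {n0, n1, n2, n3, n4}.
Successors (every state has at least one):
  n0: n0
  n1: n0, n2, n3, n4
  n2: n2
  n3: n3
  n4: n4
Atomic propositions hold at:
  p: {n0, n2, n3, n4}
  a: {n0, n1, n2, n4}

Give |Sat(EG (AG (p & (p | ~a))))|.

4

Sat(~a) = {n3}
Sat(p | ~a) = {n0, n2, n3, n4}
Sat(p & (p | ~a)) = {n0, n2, n3, n4}
AG (p & (p | ~a)): greatest fixpoint, start Z0 = {n0, n2, n3, n4}, keep only states in Sat with every successor in Z. Already a fixed point.
Sat(AG (p & (p | ~a))) = {n0, n2, n3, n4}
EG (AG (p & (p | ~a))): greatest fixpoint, start Z0 = {n0, n2, n3, n4}, keep only states in Sat with some successor in Z. Already a fixed point.
Sat(EG (AG (p & (p | ~a)))) = {n0, n2, n3, n4}
|Sat(EG (AG (p & (p | ~a))))| = |{n0, n2, n3, n4}| = 4.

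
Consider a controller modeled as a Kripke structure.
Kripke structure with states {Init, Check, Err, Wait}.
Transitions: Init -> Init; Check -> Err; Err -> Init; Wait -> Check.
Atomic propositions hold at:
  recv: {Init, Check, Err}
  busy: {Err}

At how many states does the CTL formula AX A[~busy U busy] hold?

Sat(~busy) = {Init, Check, Wait}
A[~busy U busy]: least fixpoint, start Z0 = Sat(busy) = {Err}, add states in Sat(~busy) with every successor in Z. Z1 = {Check, Err}; Z2 = {Check, Err, Wait}; fixed.
Sat(A[~busy U busy]) = {Check, Err, Wait}
Sat(AX A[~busy U busy]) = {s : every successor in {Check, Err, Wait}} = {Check, Wait}
|Sat(AX A[~busy U busy])| = |{Check, Wait}| = 2.

2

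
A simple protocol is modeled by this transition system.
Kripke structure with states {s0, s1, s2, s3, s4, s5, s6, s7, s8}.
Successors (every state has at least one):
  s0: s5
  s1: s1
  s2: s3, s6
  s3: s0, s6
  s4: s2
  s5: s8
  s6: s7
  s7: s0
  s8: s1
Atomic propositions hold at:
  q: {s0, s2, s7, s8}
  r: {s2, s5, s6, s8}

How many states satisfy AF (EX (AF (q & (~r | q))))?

7

Sat(~r) = {s0, s1, s3, s4, s7}
Sat(~r | q) = {s0, s1, s2, s3, s4, s7, s8}
Sat(q & (~r | q)) = {s0, s2, s7, s8}
AF (q & (~r | q)): least fixpoint, start Z0 = {s0, s2, s7, s8}, add states with every successor in Z. Z1 = {s0, s2, s4, s5, s6, s7, s8}; Z2 = {s0, s2, s3, s4, s5, s6, s7, s8}; fixed.
Sat(AF (q & (~r | q))) = {s0, s2, s3, s4, s5, s6, s7, s8}
Sat(EX (AF (q & (~r | q)))) = {s : some successor in {s0, s2, s3, s4, s5, s6, s7, s8}} = {s0, s2, s3, s4, s5, s6, s7}
AF (EX (AF (q & (~r | q)))): least fixpoint, start Z0 = {s0, s2, s3, s4, s5, s6, s7}, add states with every successor in Z. Already a fixed point.
Sat(AF (EX (AF (q & (~r | q))))) = {s0, s2, s3, s4, s5, s6, s7}
|Sat(AF (EX (AF (q & (~r | q)))))| = |{s0, s2, s3, s4, s5, s6, s7}| = 7.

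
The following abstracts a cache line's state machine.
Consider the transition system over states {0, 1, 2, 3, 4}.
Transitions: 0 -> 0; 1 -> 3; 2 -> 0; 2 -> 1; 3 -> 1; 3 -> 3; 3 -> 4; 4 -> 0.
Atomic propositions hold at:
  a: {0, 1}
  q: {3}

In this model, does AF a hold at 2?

Yes

AF a: least fixpoint, start Z0 = {0, 1}, add states with every successor in Z. Z1 = {0, 1, 2, 4}; fixed.
Sat(AF a) = {0, 1, 2, 4}
2 ∈ Sat(AF a) = {0, 1, 2, 4}, so the formula holds at 2.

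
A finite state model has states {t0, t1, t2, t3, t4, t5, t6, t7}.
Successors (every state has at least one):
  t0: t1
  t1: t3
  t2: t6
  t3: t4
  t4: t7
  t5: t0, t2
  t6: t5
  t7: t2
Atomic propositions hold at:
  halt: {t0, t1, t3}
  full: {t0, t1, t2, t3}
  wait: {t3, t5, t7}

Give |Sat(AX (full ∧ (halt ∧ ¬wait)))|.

1

Sat(¬wait) = {t0, t1, t2, t4, t6}
Sat(halt ∧ ¬wait) = {t0, t1}
Sat(full ∧ (halt ∧ ¬wait)) = {t0, t1}
Sat(AX (full ∧ (halt ∧ ¬wait))) = {s : every successor in {t0, t1}} = {t0}
|Sat(AX (full ∧ (halt ∧ ¬wait)))| = |{t0}| = 1.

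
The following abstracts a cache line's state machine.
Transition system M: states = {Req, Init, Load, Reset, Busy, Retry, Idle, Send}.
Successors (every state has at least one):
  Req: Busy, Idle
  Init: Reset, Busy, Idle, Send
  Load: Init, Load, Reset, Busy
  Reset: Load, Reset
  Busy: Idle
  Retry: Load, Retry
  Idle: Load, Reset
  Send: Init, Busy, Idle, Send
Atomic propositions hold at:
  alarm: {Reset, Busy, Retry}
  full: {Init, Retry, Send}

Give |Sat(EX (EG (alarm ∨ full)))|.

6

Sat(alarm ∨ full) = {Init, Reset, Busy, Retry, Send}
EG (alarm ∨ full): greatest fixpoint, start Z0 = {Init, Reset, Busy, Retry, Send}, keep only states in Sat with some successor in Z. Z1 = {Init, Reset, Retry, Send}; fixed.
Sat(EG (alarm ∨ full)) = {Init, Reset, Retry, Send}
Sat(EX (EG (alarm ∨ full))) = {s : some successor in {Init, Reset, Retry, Send}} = {Init, Load, Reset, Retry, Idle, Send}
|Sat(EX (EG (alarm ∨ full)))| = |{Init, Load, Reset, Retry, Idle, Send}| = 6.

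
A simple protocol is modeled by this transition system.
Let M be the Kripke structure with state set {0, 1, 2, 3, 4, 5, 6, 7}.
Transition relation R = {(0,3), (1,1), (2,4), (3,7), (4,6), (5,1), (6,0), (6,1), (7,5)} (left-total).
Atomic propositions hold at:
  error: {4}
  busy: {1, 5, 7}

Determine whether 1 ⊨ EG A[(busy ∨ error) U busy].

Yes

Sat(busy ∨ error) = {1, 4, 5, 7}
A[(busy ∨ error) U busy]: least fixpoint, start Z0 = Sat(busy) = {1, 5, 7}, add states in Sat(busy ∨ error) with every successor in Z. Already a fixed point.
Sat(A[(busy ∨ error) U busy]) = {1, 5, 7}
EG A[(busy ∨ error) U busy]: greatest fixpoint, start Z0 = {1, 5, 7}, keep only states in Sat with some successor in Z. Already a fixed point.
Sat(EG A[(busy ∨ error) U busy]) = {1, 5, 7}
1 ∈ Sat(EG A[(busy ∨ error) U busy]) = {1, 5, 7}, so the formula holds at 1.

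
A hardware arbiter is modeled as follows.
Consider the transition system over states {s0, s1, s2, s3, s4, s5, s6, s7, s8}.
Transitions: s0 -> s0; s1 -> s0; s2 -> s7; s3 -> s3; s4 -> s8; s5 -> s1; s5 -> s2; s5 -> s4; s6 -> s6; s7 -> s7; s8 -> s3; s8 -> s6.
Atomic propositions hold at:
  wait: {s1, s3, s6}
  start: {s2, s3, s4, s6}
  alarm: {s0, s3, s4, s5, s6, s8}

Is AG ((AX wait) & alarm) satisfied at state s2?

No

Sat(AX wait) = {s : every successor in {s1, s3, s6}} = {s3, s6, s8}
Sat((AX wait) & alarm) = {s3, s6, s8}
AG ((AX wait) & alarm): greatest fixpoint, start Z0 = {s3, s6, s8}, keep only states in Sat with every successor in Z. Already a fixed point.
Sat(AG ((AX wait) & alarm)) = {s3, s6, s8}
s2 ∉ Sat(AG ((AX wait) & alarm)) = {s3, s6, s8}, so the formula does not hold at s2.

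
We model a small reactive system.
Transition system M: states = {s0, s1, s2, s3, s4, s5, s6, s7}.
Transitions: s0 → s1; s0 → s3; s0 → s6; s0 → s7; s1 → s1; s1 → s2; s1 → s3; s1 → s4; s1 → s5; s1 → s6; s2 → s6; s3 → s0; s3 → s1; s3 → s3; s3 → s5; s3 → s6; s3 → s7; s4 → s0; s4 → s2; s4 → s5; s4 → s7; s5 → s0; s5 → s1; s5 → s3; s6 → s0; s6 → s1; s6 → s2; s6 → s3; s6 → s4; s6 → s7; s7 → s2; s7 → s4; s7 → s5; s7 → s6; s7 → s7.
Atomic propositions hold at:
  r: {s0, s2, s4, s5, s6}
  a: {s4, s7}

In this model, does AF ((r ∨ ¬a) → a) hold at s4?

Yes

Sat(¬a) = {s0, s1, s2, s3, s5, s6}
Sat(r ∨ ¬a) = {s0, s1, s2, s3, s4, s5, s6}
Sat((r ∨ ¬a) → a) = {s4, s7}
AF ((r ∨ ¬a) → a): least fixpoint, start Z0 = {s4, s7}, add states with every successor in Z. Already a fixed point.
Sat(AF ((r ∨ ¬a) → a)) = {s4, s7}
s4 ∈ Sat(AF ((r ∨ ¬a) → a)) = {s4, s7}, so the formula holds at s4.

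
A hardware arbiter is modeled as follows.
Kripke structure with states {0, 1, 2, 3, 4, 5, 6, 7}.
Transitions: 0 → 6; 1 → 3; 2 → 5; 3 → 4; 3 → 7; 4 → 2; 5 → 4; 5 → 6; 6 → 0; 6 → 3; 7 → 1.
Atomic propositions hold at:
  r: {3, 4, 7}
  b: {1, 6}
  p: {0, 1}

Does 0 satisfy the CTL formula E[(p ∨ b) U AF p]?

Sat(p ∨ b) = {0, 1, 6}
AF p: least fixpoint, start Z0 = {0, 1}, add states with every successor in Z. Z1 = {0, 1, 7}; fixed.
Sat(AF p) = {0, 1, 7}
E[(p ∨ b) U AF p]: least fixpoint, start Z0 = Sat(AF p) = {0, 1, 7}, add states in Sat(p ∨ b) with some successor in Z. Z1 = {0, 1, 6, 7}; fixed.
Sat(E[(p ∨ b) U AF p]) = {0, 1, 6, 7}
0 ∈ Sat(E[(p ∨ b) U AF p]) = {0, 1, 6, 7}, so the formula holds at 0.

Yes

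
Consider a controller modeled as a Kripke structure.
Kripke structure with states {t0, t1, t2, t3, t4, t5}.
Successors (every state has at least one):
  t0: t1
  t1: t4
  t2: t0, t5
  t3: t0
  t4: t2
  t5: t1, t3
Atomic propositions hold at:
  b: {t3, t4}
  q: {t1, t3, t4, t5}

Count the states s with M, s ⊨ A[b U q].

4

A[b U q]: least fixpoint, start Z0 = Sat(q) = {t1, t3, t4, t5}, add states in Sat(b) with every successor in Z. Already a fixed point.
Sat(A[b U q]) = {t1, t3, t4, t5}
|Sat(A[b U q])| = |{t1, t3, t4, t5}| = 4.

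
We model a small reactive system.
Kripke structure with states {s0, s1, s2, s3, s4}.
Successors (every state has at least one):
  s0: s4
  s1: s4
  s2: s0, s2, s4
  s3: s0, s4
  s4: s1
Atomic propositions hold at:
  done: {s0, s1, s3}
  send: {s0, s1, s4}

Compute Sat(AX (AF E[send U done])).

{s0, s1, s3, s4}

E[send U done]: least fixpoint, start Z0 = Sat(done) = {s0, s1, s3}, add states in Sat(send) with some successor in Z. Z1 = {s0, s1, s3, s4}; fixed.
Sat(E[send U done]) = {s0, s1, s3, s4}
AF E[send U done]: least fixpoint, start Z0 = {s0, s1, s3, s4}, add states with every successor in Z. Already a fixed point.
Sat(AF E[send U done]) = {s0, s1, s3, s4}
Sat(AX (AF E[send U done])) = {s : every successor in {s0, s1, s3, s4}} = {s0, s1, s3, s4}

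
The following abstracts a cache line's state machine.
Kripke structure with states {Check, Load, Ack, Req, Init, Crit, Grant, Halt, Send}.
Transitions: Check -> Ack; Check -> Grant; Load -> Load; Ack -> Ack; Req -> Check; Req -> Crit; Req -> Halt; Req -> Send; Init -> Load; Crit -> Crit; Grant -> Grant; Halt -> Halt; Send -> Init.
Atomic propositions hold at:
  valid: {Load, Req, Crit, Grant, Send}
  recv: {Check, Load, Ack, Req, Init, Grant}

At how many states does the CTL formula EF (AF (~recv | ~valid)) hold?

Sat(~recv) = {Crit, Halt, Send}
Sat(~valid) = {Check, Ack, Init, Halt}
Sat(~recv | ~valid) = {Check, Ack, Init, Crit, Halt, Send}
AF (~recv | ~valid): least fixpoint, start Z0 = {Check, Ack, Init, Crit, Halt, Send}, add states with every successor in Z. Z1 = {Check, Ack, Req, Init, Crit, Halt, Send}; fixed.
Sat(AF (~recv | ~valid)) = {Check, Ack, Req, Init, Crit, Halt, Send}
EF (AF (~recv | ~valid)): least fixpoint, start Z0 = {Check, Ack, Req, Init, Crit, Halt, Send}, add states with some successor in Z. Already a fixed point.
Sat(EF (AF (~recv | ~valid))) = {Check, Ack, Req, Init, Crit, Halt, Send}
|Sat(EF (AF (~recv | ~valid)))| = |{Check, Ack, Req, Init, Crit, Halt, Send}| = 7.

7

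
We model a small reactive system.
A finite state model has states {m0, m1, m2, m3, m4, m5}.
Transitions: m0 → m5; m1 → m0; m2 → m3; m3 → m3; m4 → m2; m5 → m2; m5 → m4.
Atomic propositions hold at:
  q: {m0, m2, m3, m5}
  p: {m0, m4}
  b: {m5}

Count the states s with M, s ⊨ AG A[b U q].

A[b U q]: least fixpoint, start Z0 = Sat(q) = {m0, m2, m3, m5}, add states in Sat(b) with every successor in Z. Already a fixed point.
Sat(A[b U q]) = {m0, m2, m3, m5}
AG A[b U q]: greatest fixpoint, start Z0 = {m0, m2, m3, m5}, keep only states in Sat with every successor in Z. Z1 = {m0, m2, m3}; Z2 = {m2, m3}; fixed.
Sat(AG A[b U q]) = {m2, m3}
|Sat(AG A[b U q])| = |{m2, m3}| = 2.

2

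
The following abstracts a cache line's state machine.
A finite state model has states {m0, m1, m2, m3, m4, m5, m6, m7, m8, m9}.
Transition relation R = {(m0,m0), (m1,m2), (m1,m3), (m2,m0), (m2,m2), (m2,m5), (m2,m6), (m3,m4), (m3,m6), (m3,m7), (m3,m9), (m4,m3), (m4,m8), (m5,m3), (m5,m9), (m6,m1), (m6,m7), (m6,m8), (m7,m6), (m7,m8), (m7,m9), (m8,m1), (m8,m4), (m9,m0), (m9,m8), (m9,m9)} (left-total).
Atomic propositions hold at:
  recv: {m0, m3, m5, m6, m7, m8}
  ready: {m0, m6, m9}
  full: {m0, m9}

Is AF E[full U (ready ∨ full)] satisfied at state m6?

Sat(ready ∨ full) = {m0, m6, m9}
E[full U (ready ∨ full)]: least fixpoint, start Z0 = Sat((ready ∨ full)) = {m0, m6, m9}, add states in Sat(full) with some successor in Z. Already a fixed point.
Sat(E[full U (ready ∨ full)]) = {m0, m6, m9}
AF E[full U (ready ∨ full)]: least fixpoint, start Z0 = {m0, m6, m9}, add states with every successor in Z. Already a fixed point.
Sat(AF E[full U (ready ∨ full)]) = {m0, m6, m9}
m6 ∈ Sat(AF E[full U (ready ∨ full)]) = {m0, m6, m9}, so the formula holds at m6.

Yes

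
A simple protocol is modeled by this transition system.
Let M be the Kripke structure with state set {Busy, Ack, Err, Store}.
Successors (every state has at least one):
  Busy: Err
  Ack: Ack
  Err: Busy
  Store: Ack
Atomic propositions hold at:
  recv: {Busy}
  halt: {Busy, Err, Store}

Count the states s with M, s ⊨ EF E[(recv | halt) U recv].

Sat(recv | halt) = {Busy, Err, Store}
E[(recv | halt) U recv]: least fixpoint, start Z0 = Sat(recv) = {Busy}, add states in Sat(recv | halt) with some successor in Z. Z1 = {Busy, Err}; fixed.
Sat(E[(recv | halt) U recv]) = {Busy, Err}
EF E[(recv | halt) U recv]: least fixpoint, start Z0 = {Busy, Err}, add states with some successor in Z. Already a fixed point.
Sat(EF E[(recv | halt) U recv]) = {Busy, Err}
|Sat(EF E[(recv | halt) U recv])| = |{Busy, Err}| = 2.

2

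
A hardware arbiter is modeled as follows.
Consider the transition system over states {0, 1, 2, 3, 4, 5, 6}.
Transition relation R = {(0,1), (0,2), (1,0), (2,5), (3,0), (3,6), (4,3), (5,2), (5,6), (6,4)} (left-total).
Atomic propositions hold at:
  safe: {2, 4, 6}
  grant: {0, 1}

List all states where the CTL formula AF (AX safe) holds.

Sat(AX safe) = {s : every successor in {2, 4, 6}} = {5, 6}
AF (AX safe): least fixpoint, start Z0 = {5, 6}, add states with every successor in Z. Z1 = {2, 5, 6}; fixed.
Sat(AF (AX safe)) = {2, 5, 6}

{2, 5, 6}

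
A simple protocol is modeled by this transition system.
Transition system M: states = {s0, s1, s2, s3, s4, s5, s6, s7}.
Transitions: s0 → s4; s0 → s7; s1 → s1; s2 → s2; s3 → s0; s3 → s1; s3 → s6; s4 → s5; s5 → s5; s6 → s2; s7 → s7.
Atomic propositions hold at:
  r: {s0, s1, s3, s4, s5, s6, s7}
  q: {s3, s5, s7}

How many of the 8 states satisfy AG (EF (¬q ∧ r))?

1

Sat(¬q) = {s0, s1, s2, s4, s6}
Sat(¬q ∧ r) = {s0, s1, s4, s6}
EF (¬q ∧ r): least fixpoint, start Z0 = {s0, s1, s4, s6}, add states with some successor in Z. Z1 = {s0, s1, s3, s4, s6}; fixed.
Sat(EF (¬q ∧ r)) = {s0, s1, s3, s4, s6}
AG (EF (¬q ∧ r)): greatest fixpoint, start Z0 = {s0, s1, s3, s4, s6}, keep only states in Sat with every successor in Z. Z1 = {s1, s3}; Z2 = {s1}; fixed.
Sat(AG (EF (¬q ∧ r))) = {s1}
|Sat(AG (EF (¬q ∧ r)))| = |{s1}| = 1.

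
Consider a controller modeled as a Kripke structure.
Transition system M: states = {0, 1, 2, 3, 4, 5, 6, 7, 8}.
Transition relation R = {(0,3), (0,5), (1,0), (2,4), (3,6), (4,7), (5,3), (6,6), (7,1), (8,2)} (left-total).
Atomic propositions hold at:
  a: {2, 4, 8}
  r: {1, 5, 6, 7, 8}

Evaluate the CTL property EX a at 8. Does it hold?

Yes

Sat(EX a) = {s : some successor in {2, 4, 8}} = {2, 8}
8 ∈ Sat(EX a) = {2, 8}, so the formula holds at 8.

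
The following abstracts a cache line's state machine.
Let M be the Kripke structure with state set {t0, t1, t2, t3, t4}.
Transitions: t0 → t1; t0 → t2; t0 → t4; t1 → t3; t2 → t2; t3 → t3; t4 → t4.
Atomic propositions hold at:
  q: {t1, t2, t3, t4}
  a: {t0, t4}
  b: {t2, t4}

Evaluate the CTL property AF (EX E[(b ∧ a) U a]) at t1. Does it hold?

Sat(b ∧ a) = {t4}
E[(b ∧ a) U a]: least fixpoint, start Z0 = Sat(a) = {t0, t4}, add states in Sat(b ∧ a) with some successor in Z. Already a fixed point.
Sat(E[(b ∧ a) U a]) = {t0, t4}
Sat(EX E[(b ∧ a) U a]) = {s : some successor in {t0, t4}} = {t0, t4}
AF (EX E[(b ∧ a) U a]): least fixpoint, start Z0 = {t0, t4}, add states with every successor in Z. Already a fixed point.
Sat(AF (EX E[(b ∧ a) U a])) = {t0, t4}
t1 ∉ Sat(AF (EX E[(b ∧ a) U a])) = {t0, t4}, so the formula does not hold at t1.

No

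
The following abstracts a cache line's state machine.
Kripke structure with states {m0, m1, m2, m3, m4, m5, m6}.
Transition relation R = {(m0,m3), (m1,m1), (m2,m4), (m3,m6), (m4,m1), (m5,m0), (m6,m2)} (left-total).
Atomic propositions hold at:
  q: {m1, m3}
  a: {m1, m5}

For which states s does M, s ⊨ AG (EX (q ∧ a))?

{m1, m4}

Sat(q ∧ a) = {m1}
Sat(EX (q ∧ a)) = {s : some successor in {m1}} = {m1, m4}
AG (EX (q ∧ a)): greatest fixpoint, start Z0 = {m1, m4}, keep only states in Sat with every successor in Z. Already a fixed point.
Sat(AG (EX (q ∧ a))) = {m1, m4}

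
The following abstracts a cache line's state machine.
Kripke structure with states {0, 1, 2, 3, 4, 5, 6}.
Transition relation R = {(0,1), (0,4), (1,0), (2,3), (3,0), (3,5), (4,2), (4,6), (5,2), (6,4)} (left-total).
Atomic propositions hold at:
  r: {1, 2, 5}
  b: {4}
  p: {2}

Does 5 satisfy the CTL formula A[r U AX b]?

Sat(AX b) = {s : every successor in {4}} = {6}
A[r U AX b]: least fixpoint, start Z0 = Sat(AX b) = {6}, add states in Sat(r) with every successor in Z. Already a fixed point.
Sat(A[r U AX b]) = {6}
5 ∉ Sat(A[r U AX b]) = {6}, so the formula does not hold at 5.

No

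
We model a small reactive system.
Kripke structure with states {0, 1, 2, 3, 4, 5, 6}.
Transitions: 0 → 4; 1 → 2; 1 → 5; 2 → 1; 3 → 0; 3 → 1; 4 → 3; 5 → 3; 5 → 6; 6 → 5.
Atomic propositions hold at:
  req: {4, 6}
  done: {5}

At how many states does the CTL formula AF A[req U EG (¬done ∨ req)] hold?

Sat(¬done) = {0, 1, 2, 3, 4, 6}
Sat(¬done ∨ req) = {0, 1, 2, 3, 4, 6}
EG (¬done ∨ req): greatest fixpoint, start Z0 = {0, 1, 2, 3, 4, 6}, keep only states in Sat with some successor in Z. Z1 = {0, 1, 2, 3, 4}; fixed.
Sat(EG (¬done ∨ req)) = {0, 1, 2, 3, 4}
A[req U EG (¬done ∨ req)]: least fixpoint, start Z0 = Sat(EG (¬done ∨ req)) = {0, 1, 2, 3, 4}, add states in Sat(req) with every successor in Z. Already a fixed point.
Sat(A[req U EG (¬done ∨ req)]) = {0, 1, 2, 3, 4}
AF A[req U EG (¬done ∨ req)]: least fixpoint, start Z0 = {0, 1, 2, 3, 4}, add states with every successor in Z. Already a fixed point.
Sat(AF A[req U EG (¬done ∨ req)]) = {0, 1, 2, 3, 4}
|Sat(AF A[req U EG (¬done ∨ req)])| = |{0, 1, 2, 3, 4}| = 5.

5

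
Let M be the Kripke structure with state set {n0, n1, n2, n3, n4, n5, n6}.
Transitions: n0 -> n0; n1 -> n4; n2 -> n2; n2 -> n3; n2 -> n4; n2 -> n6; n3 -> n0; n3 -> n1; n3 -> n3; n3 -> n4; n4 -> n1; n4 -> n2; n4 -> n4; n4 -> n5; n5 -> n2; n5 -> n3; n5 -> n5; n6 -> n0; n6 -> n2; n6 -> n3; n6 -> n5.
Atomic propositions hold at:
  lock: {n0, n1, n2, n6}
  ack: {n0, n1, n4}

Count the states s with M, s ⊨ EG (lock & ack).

1

Sat(lock & ack) = {n0, n1}
EG (lock & ack): greatest fixpoint, start Z0 = {n0, n1}, keep only states in Sat with some successor in Z. Z1 = {n0}; fixed.
Sat(EG (lock & ack)) = {n0}
|Sat(EG (lock & ack))| = |{n0}| = 1.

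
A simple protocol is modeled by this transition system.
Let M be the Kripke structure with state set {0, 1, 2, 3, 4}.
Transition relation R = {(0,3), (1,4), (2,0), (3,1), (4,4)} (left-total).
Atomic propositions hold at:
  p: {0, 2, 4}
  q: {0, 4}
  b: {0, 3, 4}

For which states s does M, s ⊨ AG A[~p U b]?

Sat(~p) = {1, 3}
A[~p U b]: least fixpoint, start Z0 = Sat(b) = {0, 3, 4}, add states in Sat(~p) with every successor in Z. Z1 = {0, 1, 3, 4}; fixed.
Sat(A[~p U b]) = {0, 1, 3, 4}
AG A[~p U b]: greatest fixpoint, start Z0 = {0, 1, 3, 4}, keep only states in Sat with every successor in Z. Already a fixed point.
Sat(AG A[~p U b]) = {0, 1, 3, 4}

{0, 1, 3, 4}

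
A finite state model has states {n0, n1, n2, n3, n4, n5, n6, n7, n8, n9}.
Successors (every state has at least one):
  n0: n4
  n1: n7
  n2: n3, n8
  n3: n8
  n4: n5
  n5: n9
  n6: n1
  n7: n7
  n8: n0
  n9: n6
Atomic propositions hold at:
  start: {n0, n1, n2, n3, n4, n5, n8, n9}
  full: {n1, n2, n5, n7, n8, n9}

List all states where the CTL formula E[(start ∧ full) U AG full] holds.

{n1, n7}

Sat(start ∧ full) = {n1, n2, n5, n8, n9}
AG full: greatest fixpoint, start Z0 = {n1, n2, n5, n7, n8, n9}, keep only states in Sat with every successor in Z. Z1 = {n1, n5, n7}; Z2 = {n1, n7}; fixed.
Sat(AG full) = {n1, n7}
E[(start ∧ full) U AG full]: least fixpoint, start Z0 = Sat(AG full) = {n1, n7}, add states in Sat(start ∧ full) with some successor in Z. Already a fixed point.
Sat(E[(start ∧ full) U AG full]) = {n1, n7}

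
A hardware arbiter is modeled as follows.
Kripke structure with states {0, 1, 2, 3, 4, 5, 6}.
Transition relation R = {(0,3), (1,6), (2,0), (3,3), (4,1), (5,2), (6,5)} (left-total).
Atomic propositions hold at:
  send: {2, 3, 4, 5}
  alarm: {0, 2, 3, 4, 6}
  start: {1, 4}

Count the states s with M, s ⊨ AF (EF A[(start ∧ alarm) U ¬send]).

6

Sat(start ∧ alarm) = {4}
Sat(¬send) = {0, 1, 6}
A[(start ∧ alarm) U ¬send]: least fixpoint, start Z0 = Sat(¬send) = {0, 1, 6}, add states in Sat(start ∧ alarm) with every successor in Z. Z1 = {0, 1, 4, 6}; fixed.
Sat(A[(start ∧ alarm) U ¬send]) = {0, 1, 4, 6}
EF A[(start ∧ alarm) U ¬send]: least fixpoint, start Z0 = {0, 1, 4, 6}, add states with some successor in Z. Z1 = {0, 1, 2, 4, 6}; Z2 = {0, 1, 2, 4, 5, 6}; fixed.
Sat(EF A[(start ∧ alarm) U ¬send]) = {0, 1, 2, 4, 5, 6}
AF (EF A[(start ∧ alarm) U ¬send]): least fixpoint, start Z0 = {0, 1, 2, 4, 5, 6}, add states with every successor in Z. Already a fixed point.
Sat(AF (EF A[(start ∧ alarm) U ¬send])) = {0, 1, 2, 4, 5, 6}
|Sat(AF (EF A[(start ∧ alarm) U ¬send]))| = |{0, 1, 2, 4, 5, 6}| = 6.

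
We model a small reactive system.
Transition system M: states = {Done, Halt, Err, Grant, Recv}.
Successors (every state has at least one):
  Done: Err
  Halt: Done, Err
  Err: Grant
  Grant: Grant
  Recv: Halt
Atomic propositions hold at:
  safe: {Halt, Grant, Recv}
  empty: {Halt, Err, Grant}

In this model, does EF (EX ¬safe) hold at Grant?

Sat(¬safe) = {Done, Err}
Sat(EX ¬safe) = {s : some successor in {Done, Err}} = {Done, Halt}
EF (EX ¬safe): least fixpoint, start Z0 = {Done, Halt}, add states with some successor in Z. Z1 = {Done, Halt, Recv}; fixed.
Sat(EF (EX ¬safe)) = {Done, Halt, Recv}
Grant ∉ Sat(EF (EX ¬safe)) = {Done, Halt, Recv}, so the formula does not hold at Grant.

No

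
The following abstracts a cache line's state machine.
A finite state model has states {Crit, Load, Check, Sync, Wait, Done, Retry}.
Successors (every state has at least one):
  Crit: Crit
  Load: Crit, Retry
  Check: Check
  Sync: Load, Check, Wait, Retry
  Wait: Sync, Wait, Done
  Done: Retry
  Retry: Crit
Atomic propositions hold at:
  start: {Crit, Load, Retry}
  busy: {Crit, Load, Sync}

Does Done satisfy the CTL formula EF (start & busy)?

Yes

Sat(start & busy) = {Crit, Load}
EF (start & busy): least fixpoint, start Z0 = {Crit, Load}, add states with some successor in Z. Z1 = {Crit, Load, Sync, Retry}; Z2 = {Crit, Load, Sync, Wait, Done, Retry}; fixed.
Sat(EF (start & busy)) = {Crit, Load, Sync, Wait, Done, Retry}
Done ∈ Sat(EF (start & busy)) = {Crit, Load, Sync, Wait, Done, Retry}, so the formula holds at Done.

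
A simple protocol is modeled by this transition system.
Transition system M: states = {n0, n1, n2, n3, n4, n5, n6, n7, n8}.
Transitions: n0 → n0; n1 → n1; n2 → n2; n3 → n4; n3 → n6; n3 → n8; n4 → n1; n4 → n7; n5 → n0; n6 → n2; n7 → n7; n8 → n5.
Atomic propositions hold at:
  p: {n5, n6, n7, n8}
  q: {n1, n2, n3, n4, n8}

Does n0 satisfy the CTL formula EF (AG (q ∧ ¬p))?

No

Sat(¬p) = {n0, n1, n2, n3, n4}
Sat(q ∧ ¬p) = {n1, n2, n3, n4}
AG (q ∧ ¬p): greatest fixpoint, start Z0 = {n1, n2, n3, n4}, keep only states in Sat with every successor in Z. Z1 = {n1, n2}; fixed.
Sat(AG (q ∧ ¬p)) = {n1, n2}
EF (AG (q ∧ ¬p)): least fixpoint, start Z0 = {n1, n2}, add states with some successor in Z. Z1 = {n1, n2, n4, n6}; Z2 = {n1, n2, n3, n4, n6}; fixed.
Sat(EF (AG (q ∧ ¬p))) = {n1, n2, n3, n4, n6}
n0 ∉ Sat(EF (AG (q ∧ ¬p))) = {n1, n2, n3, n4, n6}, so the formula does not hold at n0.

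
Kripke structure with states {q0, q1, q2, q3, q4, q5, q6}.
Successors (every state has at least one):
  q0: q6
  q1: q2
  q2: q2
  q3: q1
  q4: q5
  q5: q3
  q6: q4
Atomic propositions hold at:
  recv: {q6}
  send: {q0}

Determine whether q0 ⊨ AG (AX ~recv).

Sat(~recv) = {q0, q1, q2, q3, q4, q5}
Sat(AX ~recv) = {s : every successor in {q0, q1, q2, q3, q4, q5}} = {q1, q2, q3, q4, q5, q6}
AG (AX ~recv): greatest fixpoint, start Z0 = {q1, q2, q3, q4, q5, q6}, keep only states in Sat with every successor in Z. Already a fixed point.
Sat(AG (AX ~recv)) = {q1, q2, q3, q4, q5, q6}
q0 ∉ Sat(AG (AX ~recv)) = {q1, q2, q3, q4, q5, q6}, so the formula does not hold at q0.

No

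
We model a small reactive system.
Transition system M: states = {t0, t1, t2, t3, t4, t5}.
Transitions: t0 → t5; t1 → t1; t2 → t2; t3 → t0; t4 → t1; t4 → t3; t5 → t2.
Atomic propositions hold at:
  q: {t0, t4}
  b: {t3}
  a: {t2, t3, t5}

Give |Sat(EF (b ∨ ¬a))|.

4

Sat(¬a) = {t0, t1, t4}
Sat(b ∨ ¬a) = {t0, t1, t3, t4}
EF (b ∨ ¬a): least fixpoint, start Z0 = {t0, t1, t3, t4}, add states with some successor in Z. Already a fixed point.
Sat(EF (b ∨ ¬a)) = {t0, t1, t3, t4}
|Sat(EF (b ∨ ¬a))| = |{t0, t1, t3, t4}| = 4.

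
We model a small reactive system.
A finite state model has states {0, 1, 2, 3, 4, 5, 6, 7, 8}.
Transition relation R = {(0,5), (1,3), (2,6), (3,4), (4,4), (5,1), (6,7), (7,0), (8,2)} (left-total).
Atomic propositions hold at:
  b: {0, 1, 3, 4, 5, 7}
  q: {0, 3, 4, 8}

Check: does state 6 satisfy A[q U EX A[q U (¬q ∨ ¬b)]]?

Sat(¬q) = {1, 2, 5, 6, 7}
Sat(¬b) = {2, 6, 8}
Sat(¬q ∨ ¬b) = {1, 2, 5, 6, 7, 8}
A[q U (¬q ∨ ¬b)]: least fixpoint, start Z0 = Sat((¬q ∨ ¬b)) = {1, 2, 5, 6, 7, 8}, add states in Sat(q) with every successor in Z. Z1 = {0, 1, 2, 5, 6, 7, 8}; fixed.
Sat(A[q U (¬q ∨ ¬b)]) = {0, 1, 2, 5, 6, 7, 8}
Sat(EX A[q U (¬q ∨ ¬b)]) = {s : some successor in {0, 1, 2, 5, 6, 7, 8}} = {0, 2, 5, 6, 7, 8}
A[q U EX A[q U (¬q ∨ ¬b)]]: least fixpoint, start Z0 = Sat(EX A[q U (¬q ∨ ¬b)]) = {0, 2, 5, 6, 7, 8}, add states in Sat(q) with every successor in Z. Already a fixed point.
Sat(A[q U EX A[q U (¬q ∨ ¬b)]]) = {0, 2, 5, 6, 7, 8}
6 ∈ Sat(A[q U EX A[q U (¬q ∨ ¬b)]]) = {0, 2, 5, 6, 7, 8}, so the formula holds at 6.

Yes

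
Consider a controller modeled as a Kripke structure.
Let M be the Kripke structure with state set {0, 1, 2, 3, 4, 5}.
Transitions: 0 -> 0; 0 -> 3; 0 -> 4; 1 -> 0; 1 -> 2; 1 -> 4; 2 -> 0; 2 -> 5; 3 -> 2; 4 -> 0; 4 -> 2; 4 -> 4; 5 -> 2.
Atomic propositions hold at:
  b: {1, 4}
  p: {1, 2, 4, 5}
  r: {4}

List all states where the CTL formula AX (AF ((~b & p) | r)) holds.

Sat(~b) = {0, 2, 3, 5}
Sat(~b & p) = {2, 5}
Sat((~b & p) | r) = {2, 4, 5}
AF ((~b & p) | r): least fixpoint, start Z0 = {2, 4, 5}, add states with every successor in Z. Z1 = {2, 3, 4, 5}; fixed.
Sat(AF ((~b & p) | r)) = {2, 3, 4, 5}
Sat(AX (AF ((~b & p) | r))) = {s : every successor in {2, 3, 4, 5}} = {3, 5}

{3, 5}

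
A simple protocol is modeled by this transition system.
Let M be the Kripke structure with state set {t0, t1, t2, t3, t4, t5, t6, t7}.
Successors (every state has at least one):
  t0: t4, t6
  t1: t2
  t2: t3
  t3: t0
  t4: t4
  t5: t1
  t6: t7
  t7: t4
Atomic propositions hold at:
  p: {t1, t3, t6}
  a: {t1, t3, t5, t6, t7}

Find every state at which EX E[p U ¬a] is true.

{t0, t1, t2, t3, t4, t5, t7}

Sat(¬a) = {t0, t2, t4}
E[p U ¬a]: least fixpoint, start Z0 = Sat(¬a) = {t0, t2, t4}, add states in Sat(p) with some successor in Z. Z1 = {t0, t1, t2, t3, t4}; fixed.
Sat(E[p U ¬a]) = {t0, t1, t2, t3, t4}
Sat(EX E[p U ¬a]) = {s : some successor in {t0, t1, t2, t3, t4}} = {t0, t1, t2, t3, t4, t5, t7}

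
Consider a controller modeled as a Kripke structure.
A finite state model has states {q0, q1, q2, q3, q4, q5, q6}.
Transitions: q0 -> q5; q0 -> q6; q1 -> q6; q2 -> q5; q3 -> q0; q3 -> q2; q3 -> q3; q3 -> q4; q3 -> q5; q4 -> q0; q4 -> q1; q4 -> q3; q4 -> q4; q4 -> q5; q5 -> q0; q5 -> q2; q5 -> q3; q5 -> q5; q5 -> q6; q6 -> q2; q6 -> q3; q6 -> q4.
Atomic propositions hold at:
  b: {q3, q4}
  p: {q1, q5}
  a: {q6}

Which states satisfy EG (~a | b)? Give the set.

Sat(~a) = {q0, q1, q2, q3, q4, q5}
Sat(~a | b) = {q0, q1, q2, q3, q4, q5}
EG (~a | b): greatest fixpoint, start Z0 = {q0, q1, q2, q3, q4, q5}, keep only states in Sat with some successor in Z. Z1 = {q0, q2, q3, q4, q5}; fixed.
Sat(EG (~a | b)) = {q0, q2, q3, q4, q5}

{q0, q2, q3, q4, q5}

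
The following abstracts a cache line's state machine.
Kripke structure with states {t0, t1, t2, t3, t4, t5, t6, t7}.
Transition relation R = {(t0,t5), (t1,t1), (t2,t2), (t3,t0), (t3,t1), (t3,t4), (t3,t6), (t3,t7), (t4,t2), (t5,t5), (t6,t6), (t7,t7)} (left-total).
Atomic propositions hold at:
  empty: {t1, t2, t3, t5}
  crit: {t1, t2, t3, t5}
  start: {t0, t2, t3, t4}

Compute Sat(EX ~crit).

Sat(~crit) = {t0, t4, t6, t7}
Sat(EX ~crit) = {s : some successor in {t0, t4, t6, t7}} = {t3, t6, t7}

{t3, t6, t7}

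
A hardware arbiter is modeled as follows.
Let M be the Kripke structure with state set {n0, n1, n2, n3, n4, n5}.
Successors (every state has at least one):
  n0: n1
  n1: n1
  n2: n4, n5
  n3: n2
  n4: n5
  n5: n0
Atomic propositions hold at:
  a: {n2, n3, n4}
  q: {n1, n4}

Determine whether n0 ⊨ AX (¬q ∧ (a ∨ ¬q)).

No

Sat(¬q) = {n0, n2, n3, n5}
Sat(a ∨ ¬q) = {n0, n2, n3, n4, n5}
Sat(¬q ∧ (a ∨ ¬q)) = {n0, n2, n3, n5}
Sat(AX (¬q ∧ (a ∨ ¬q))) = {s : every successor in {n0, n2, n3, n5}} = {n3, n4, n5}
n0 ∉ Sat(AX (¬q ∧ (a ∨ ¬q))) = {n3, n4, n5}, so the formula does not hold at n0.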